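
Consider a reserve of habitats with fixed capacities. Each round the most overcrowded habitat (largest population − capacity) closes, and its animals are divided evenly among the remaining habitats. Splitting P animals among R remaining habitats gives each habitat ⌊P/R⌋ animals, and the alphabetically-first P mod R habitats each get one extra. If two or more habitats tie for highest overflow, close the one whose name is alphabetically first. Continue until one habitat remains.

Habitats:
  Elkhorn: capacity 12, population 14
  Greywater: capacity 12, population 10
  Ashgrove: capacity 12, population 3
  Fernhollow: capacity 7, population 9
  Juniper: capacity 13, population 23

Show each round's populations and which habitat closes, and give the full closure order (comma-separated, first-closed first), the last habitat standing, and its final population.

Round 1: Ashgrove=3 Elkhorn=14 Fernhollow=9 Greywater=10 Juniper=23 → close Juniper (overflow 10)
  23÷4 = 5 each, +1 to first 3
Round 2: Ashgrove=9 Elkhorn=20 Fernhollow=15 Greywater=15 → close Elkhorn (overflow 8)
  20÷3 = 6 each, +1 to first 2
Round 3: Ashgrove=16 Fernhollow=22 Greywater=21 → close Fernhollow (overflow 15)
  22÷2 = 11 each, +1 to first 0
Round 4: Ashgrove=27 Greywater=32 → close Greywater (overflow 20)
  32÷1 = 32 each, +1 to first 0

Closure order: Juniper, Elkhorn, Fernhollow, Greywater
Last habitat: Ashgrove with 59 animals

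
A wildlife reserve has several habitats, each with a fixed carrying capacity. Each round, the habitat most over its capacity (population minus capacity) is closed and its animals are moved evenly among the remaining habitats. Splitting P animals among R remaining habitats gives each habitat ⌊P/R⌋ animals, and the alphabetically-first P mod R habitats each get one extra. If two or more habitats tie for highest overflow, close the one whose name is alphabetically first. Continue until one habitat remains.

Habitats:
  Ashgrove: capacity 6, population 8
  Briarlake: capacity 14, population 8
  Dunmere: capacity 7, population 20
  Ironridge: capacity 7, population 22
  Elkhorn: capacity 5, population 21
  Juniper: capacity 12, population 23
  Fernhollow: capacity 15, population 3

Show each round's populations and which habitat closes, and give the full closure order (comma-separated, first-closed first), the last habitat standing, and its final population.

Closure order: Elkhorn, Ironridge, Dunmere, Juniper, Ashgrove, Briarlake
Last habitat: Fernhollow with 105 animals

Round 1: Ashgrove=8 Briarlake=8 Dunmere=20 Elkhorn=21 Fernhollow=3 Ironridge=22 Juniper=23 → close Elkhorn (overflow 16)
  21÷6 = 3 each, +1 to first 3
Round 2: Ashgrove=12 Briarlake=12 Dunmere=24 Fernhollow=6 Ironridge=25 Juniper=26 → close Ironridge (overflow 18)
  25÷5 = 5 each, +1 to first 0
Round 3: Ashgrove=17 Briarlake=17 Dunmere=29 Fernhollow=11 Juniper=31 → close Dunmere (overflow 22)
  29÷4 = 7 each, +1 to first 1
Round 4: Ashgrove=25 Briarlake=24 Fernhollow=18 Juniper=38 → close Juniper (overflow 26)
  38÷3 = 12 each, +1 to first 2
Round 5: Ashgrove=38 Briarlake=37 Fernhollow=30 → close Ashgrove (overflow 32)
  38÷2 = 19 each, +1 to first 0
Round 6: Briarlake=56 Fernhollow=49 → close Briarlake (overflow 42)
  56÷1 = 56 each, +1 to first 0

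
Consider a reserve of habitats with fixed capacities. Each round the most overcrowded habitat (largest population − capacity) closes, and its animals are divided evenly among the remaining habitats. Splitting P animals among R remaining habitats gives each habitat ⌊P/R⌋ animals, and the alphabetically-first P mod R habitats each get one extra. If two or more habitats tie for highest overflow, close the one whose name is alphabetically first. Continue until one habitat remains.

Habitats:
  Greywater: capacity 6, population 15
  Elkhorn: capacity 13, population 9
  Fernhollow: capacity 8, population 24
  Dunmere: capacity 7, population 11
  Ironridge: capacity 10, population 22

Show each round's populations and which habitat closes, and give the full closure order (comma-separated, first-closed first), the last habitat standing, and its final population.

Closure order: Fernhollow, Ironridge, Greywater, Dunmere
Last habitat: Elkhorn with 81 animals

Round 1: Dunmere=11 Elkhorn=9 Fernhollow=24 Greywater=15 Ironridge=22 → close Fernhollow (overflow 16)
  24÷4 = 6 each, +1 to first 0
Round 2: Dunmere=17 Elkhorn=15 Greywater=21 Ironridge=28 → close Ironridge (overflow 18)
  28÷3 = 9 each, +1 to first 1
Round 3: Dunmere=27 Elkhorn=24 Greywater=30 → close Greywater (overflow 24)
  30÷2 = 15 each, +1 to first 0
Round 4: Dunmere=42 Elkhorn=39 → close Dunmere (overflow 35)
  42÷1 = 42 each, +1 to first 0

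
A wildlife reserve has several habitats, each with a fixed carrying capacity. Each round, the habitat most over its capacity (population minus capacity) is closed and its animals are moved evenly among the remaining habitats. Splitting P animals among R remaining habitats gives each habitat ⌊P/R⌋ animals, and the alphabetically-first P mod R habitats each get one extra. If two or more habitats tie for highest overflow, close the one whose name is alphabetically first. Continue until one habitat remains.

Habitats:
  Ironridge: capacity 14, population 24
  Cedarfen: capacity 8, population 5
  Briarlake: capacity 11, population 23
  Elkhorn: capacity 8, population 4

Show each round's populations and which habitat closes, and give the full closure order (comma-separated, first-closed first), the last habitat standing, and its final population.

Closure order: Briarlake, Ironridge, Cedarfen
Last habitat: Elkhorn with 56 animals

Round 1: Briarlake=23 Cedarfen=5 Elkhorn=4 Ironridge=24 → close Briarlake (overflow 12)
  23÷3 = 7 each, +1 to first 2
Round 2: Cedarfen=13 Elkhorn=12 Ironridge=31 → close Ironridge (overflow 17)
  31÷2 = 15 each, +1 to first 1
Round 3: Cedarfen=29 Elkhorn=27 → close Cedarfen (overflow 21)
  29÷1 = 29 each, +1 to first 0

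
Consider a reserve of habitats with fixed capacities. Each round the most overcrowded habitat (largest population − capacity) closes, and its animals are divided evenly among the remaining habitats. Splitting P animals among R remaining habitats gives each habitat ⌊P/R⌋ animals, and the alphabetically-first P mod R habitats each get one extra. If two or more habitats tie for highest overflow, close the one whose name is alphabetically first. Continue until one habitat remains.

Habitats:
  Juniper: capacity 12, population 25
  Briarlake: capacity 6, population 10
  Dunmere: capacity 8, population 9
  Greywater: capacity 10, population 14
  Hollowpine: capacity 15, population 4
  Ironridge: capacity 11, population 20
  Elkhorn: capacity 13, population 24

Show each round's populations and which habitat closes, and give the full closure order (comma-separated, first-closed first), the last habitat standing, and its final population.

Round 1: Briarlake=10 Dunmere=9 Elkhorn=24 Greywater=14 Hollowpine=4 Ironridge=20 Juniper=25 → close Juniper (overflow 13)
  25÷6 = 4 each, +1 to first 1
Round 2: Briarlake=15 Dunmere=13 Elkhorn=28 Greywater=18 Hollowpine=8 Ironridge=24 → close Elkhorn (overflow 15)
  28÷5 = 5 each, +1 to first 3
Round 3: Briarlake=21 Dunmere=19 Greywater=24 Hollowpine=13 Ironridge=29 → close Ironridge (overflow 18)
  29÷4 = 7 each, +1 to first 1
Round 4: Briarlake=29 Dunmere=26 Greywater=31 Hollowpine=20 → close Briarlake (overflow 23)
  29÷3 = 9 each, +1 to first 2
Round 5: Dunmere=36 Greywater=41 Hollowpine=29 → close Greywater (overflow 31)
  41÷2 = 20 each, +1 to first 1
Round 6: Dunmere=57 Hollowpine=49 → close Dunmere (overflow 49)
  57÷1 = 57 each, +1 to first 0

Closure order: Juniper, Elkhorn, Ironridge, Briarlake, Greywater, Dunmere
Last habitat: Hollowpine with 106 animals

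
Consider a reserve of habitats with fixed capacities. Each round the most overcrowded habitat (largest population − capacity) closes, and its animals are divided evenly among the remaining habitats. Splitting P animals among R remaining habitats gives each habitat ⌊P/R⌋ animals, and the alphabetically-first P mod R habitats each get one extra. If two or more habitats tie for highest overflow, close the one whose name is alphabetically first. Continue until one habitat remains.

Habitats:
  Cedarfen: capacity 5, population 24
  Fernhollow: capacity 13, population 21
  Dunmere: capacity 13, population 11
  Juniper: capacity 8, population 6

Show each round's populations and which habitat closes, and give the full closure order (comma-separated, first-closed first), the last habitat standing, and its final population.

Closure order: Cedarfen, Fernhollow, Dunmere
Last habitat: Juniper with 62 animals

Round 1: Cedarfen=24 Dunmere=11 Fernhollow=21 Juniper=6 → close Cedarfen (overflow 19)
  24÷3 = 8 each, +1 to first 0
Round 2: Dunmere=19 Fernhollow=29 Juniper=14 → close Fernhollow (overflow 16)
  29÷2 = 14 each, +1 to first 1
Round 3: Dunmere=34 Juniper=28 → close Dunmere (overflow 21)
  34÷1 = 34 each, +1 to first 0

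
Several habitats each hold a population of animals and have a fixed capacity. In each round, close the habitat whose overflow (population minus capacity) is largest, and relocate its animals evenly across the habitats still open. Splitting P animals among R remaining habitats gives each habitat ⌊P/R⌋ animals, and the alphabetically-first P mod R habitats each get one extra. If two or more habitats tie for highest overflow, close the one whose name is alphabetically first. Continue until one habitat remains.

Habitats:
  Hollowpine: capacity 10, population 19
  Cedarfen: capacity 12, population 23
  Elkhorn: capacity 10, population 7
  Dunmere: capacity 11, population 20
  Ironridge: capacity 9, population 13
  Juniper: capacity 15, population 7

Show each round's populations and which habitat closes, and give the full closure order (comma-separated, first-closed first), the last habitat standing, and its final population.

Closure order: Cedarfen, Dunmere, Hollowpine, Ironridge, Elkhorn
Last habitat: Juniper with 89 animals

Round 1: Cedarfen=23 Dunmere=20 Elkhorn=7 Hollowpine=19 Ironridge=13 Juniper=7 → close Cedarfen (overflow 11)
  23÷5 = 4 each, +1 to first 3
Round 2: Dunmere=25 Elkhorn=12 Hollowpine=24 Ironridge=17 Juniper=11 → close Dunmere (overflow 14)
  25÷4 = 6 each, +1 to first 1
Round 3: Elkhorn=19 Hollowpine=30 Ironridge=23 Juniper=17 → close Hollowpine (overflow 20)
  30÷3 = 10 each, +1 to first 0
Round 4: Elkhorn=29 Ironridge=33 Juniper=27 → close Ironridge (overflow 24)
  33÷2 = 16 each, +1 to first 1
Round 5: Elkhorn=46 Juniper=43 → close Elkhorn (overflow 36)
  46÷1 = 46 each, +1 to first 0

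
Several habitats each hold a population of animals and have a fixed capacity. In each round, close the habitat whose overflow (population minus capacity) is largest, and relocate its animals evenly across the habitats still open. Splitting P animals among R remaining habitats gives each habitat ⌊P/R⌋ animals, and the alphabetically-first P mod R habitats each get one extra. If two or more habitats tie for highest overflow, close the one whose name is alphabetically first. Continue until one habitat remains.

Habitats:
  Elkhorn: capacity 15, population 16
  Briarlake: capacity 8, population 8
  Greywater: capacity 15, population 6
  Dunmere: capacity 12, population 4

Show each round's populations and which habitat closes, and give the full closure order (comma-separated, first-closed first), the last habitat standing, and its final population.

Closure order: Elkhorn, Briarlake, Dunmere
Last habitat: Greywater with 34 animals

Round 1: Briarlake=8 Dunmere=4 Elkhorn=16 Greywater=6 → close Elkhorn (overflow 1)
  16÷3 = 5 each, +1 to first 1
Round 2: Briarlake=14 Dunmere=9 Greywater=11 → close Briarlake (overflow 6)
  14÷2 = 7 each, +1 to first 0
Round 3: Dunmere=16 Greywater=18 → close Dunmere (overflow 4)
  16÷1 = 16 each, +1 to first 0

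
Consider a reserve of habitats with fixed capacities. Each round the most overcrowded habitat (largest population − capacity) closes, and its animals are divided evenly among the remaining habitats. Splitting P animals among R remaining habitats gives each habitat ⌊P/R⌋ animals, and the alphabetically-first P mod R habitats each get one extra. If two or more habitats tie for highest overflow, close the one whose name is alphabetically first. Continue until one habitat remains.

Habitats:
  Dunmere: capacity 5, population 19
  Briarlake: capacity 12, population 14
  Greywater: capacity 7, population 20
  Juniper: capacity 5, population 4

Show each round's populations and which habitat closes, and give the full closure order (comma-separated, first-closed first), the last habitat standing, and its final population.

Round 1: Briarlake=14 Dunmere=19 Greywater=20 Juniper=4 → close Dunmere (overflow 14)
  19÷3 = 6 each, +1 to first 1
Round 2: Briarlake=21 Greywater=26 Juniper=10 → close Greywater (overflow 19)
  26÷2 = 13 each, +1 to first 0
Round 3: Briarlake=34 Juniper=23 → close Briarlake (overflow 22)
  34÷1 = 34 each, +1 to first 0

Closure order: Dunmere, Greywater, Briarlake
Last habitat: Juniper with 57 animals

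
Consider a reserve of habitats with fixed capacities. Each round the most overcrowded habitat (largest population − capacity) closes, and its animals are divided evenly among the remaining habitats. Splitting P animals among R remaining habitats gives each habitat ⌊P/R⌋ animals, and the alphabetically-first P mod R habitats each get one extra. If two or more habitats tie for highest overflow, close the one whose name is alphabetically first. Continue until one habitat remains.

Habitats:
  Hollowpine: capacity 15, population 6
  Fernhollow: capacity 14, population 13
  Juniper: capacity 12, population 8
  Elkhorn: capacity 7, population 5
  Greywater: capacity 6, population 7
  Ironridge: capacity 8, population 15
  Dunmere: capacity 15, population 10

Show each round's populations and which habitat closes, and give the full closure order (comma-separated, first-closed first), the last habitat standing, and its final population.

Closure order: Ironridge, Greywater, Fernhollow, Elkhorn, Dunmere, Juniper
Last habitat: Hollowpine with 64 animals

Round 1: Dunmere=10 Elkhorn=5 Fernhollow=13 Greywater=7 Hollowpine=6 Ironridge=15 Juniper=8 → close Ironridge (overflow 7)
  15÷6 = 2 each, +1 to first 3
Round 2: Dunmere=13 Elkhorn=8 Fernhollow=16 Greywater=9 Hollowpine=8 Juniper=10 → close Greywater (overflow 3)
  9÷5 = 1 each, +1 to first 4
Round 3: Dunmere=15 Elkhorn=10 Fernhollow=18 Hollowpine=10 Juniper=11 → close Fernhollow (overflow 4)
  18÷4 = 4 each, +1 to first 2
Round 4: Dunmere=20 Elkhorn=15 Hollowpine=14 Juniper=15 → close Elkhorn (overflow 8)
  15÷3 = 5 each, +1 to first 0
Round 5: Dunmere=25 Hollowpine=19 Juniper=20 → close Dunmere (overflow 10)
  25÷2 = 12 each, +1 to first 1
Round 6: Hollowpine=32 Juniper=32 → close Juniper (overflow 20)
  32÷1 = 32 each, +1 to first 0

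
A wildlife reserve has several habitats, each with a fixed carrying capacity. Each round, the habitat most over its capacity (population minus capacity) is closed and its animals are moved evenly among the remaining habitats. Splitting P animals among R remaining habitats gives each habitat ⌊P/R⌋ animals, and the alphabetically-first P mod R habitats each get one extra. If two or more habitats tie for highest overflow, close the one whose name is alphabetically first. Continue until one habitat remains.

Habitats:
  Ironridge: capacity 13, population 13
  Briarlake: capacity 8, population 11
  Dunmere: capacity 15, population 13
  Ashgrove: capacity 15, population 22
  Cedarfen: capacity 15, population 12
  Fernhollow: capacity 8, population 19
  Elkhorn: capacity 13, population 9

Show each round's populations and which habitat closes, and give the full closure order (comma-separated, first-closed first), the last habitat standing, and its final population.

Round 1: Ashgrove=22 Briarlake=11 Cedarfen=12 Dunmere=13 Elkhorn=9 Fernhollow=19 Ironridge=13 → close Fernhollow (overflow 11)
  19÷6 = 3 each, +1 to first 1
Round 2: Ashgrove=26 Briarlake=14 Cedarfen=15 Dunmere=16 Elkhorn=12 Ironridge=16 → close Ashgrove (overflow 11)
  26÷5 = 5 each, +1 to first 1
Round 3: Briarlake=20 Cedarfen=20 Dunmere=21 Elkhorn=17 Ironridge=21 → close Briarlake (overflow 12)
  20÷4 = 5 each, +1 to first 0
Round 4: Cedarfen=25 Dunmere=26 Elkhorn=22 Ironridge=26 → close Ironridge (overflow 13)
  26÷3 = 8 each, +1 to first 2
Round 5: Cedarfen=34 Dunmere=35 Elkhorn=30 → close Dunmere (overflow 20)
  35÷2 = 17 each, +1 to first 1
Round 6: Cedarfen=52 Elkhorn=47 → close Cedarfen (overflow 37)
  52÷1 = 52 each, +1 to first 0

Closure order: Fernhollow, Ashgrove, Briarlake, Ironridge, Dunmere, Cedarfen
Last habitat: Elkhorn with 99 animals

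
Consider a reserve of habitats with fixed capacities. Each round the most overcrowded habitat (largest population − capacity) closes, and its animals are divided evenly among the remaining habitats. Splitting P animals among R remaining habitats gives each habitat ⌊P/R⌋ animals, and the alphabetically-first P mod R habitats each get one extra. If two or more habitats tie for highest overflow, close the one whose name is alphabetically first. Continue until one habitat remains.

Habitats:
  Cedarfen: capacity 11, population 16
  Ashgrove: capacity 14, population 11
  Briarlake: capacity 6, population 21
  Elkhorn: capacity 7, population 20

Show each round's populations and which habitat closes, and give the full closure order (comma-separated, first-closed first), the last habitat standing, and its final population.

Closure order: Briarlake, Elkhorn, Cedarfen
Last habitat: Ashgrove with 68 animals

Round 1: Ashgrove=11 Briarlake=21 Cedarfen=16 Elkhorn=20 → close Briarlake (overflow 15)
  21÷3 = 7 each, +1 to first 0
Round 2: Ashgrove=18 Cedarfen=23 Elkhorn=27 → close Elkhorn (overflow 20)
  27÷2 = 13 each, +1 to first 1
Round 3: Ashgrove=32 Cedarfen=36 → close Cedarfen (overflow 25)
  36÷1 = 36 each, +1 to first 0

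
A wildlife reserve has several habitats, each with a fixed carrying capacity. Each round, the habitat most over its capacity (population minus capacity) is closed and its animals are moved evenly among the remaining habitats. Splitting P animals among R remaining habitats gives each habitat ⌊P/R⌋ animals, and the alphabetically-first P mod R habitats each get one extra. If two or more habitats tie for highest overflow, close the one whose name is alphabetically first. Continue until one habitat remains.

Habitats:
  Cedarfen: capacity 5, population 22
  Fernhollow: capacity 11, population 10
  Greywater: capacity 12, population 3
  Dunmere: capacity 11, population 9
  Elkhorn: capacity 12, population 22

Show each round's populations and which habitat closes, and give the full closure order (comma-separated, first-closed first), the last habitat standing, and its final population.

Round 1: Cedarfen=22 Dunmere=9 Elkhorn=22 Fernhollow=10 Greywater=3 → close Cedarfen (overflow 17)
  22÷4 = 5 each, +1 to first 2
Round 2: Dunmere=15 Elkhorn=28 Fernhollow=15 Greywater=8 → close Elkhorn (overflow 16)
  28÷3 = 9 each, +1 to first 1
Round 3: Dunmere=25 Fernhollow=24 Greywater=17 → close Dunmere (overflow 14)
  25÷2 = 12 each, +1 to first 1
Round 4: Fernhollow=37 Greywater=29 → close Fernhollow (overflow 26)
  37÷1 = 37 each, +1 to first 0

Closure order: Cedarfen, Elkhorn, Dunmere, Fernhollow
Last habitat: Greywater with 66 animals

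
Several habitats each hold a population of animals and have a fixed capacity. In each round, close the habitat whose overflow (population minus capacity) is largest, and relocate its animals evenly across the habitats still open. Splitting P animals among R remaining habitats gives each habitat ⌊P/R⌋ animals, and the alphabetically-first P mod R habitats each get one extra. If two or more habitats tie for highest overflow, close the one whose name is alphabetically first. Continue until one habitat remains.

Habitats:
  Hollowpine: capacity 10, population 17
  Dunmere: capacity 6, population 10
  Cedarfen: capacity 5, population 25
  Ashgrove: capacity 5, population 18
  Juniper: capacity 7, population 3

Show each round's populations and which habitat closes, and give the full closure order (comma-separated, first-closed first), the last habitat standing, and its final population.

Round 1: Ashgrove=18 Cedarfen=25 Dunmere=10 Hollowpine=17 Juniper=3 → close Cedarfen (overflow 20)
  25÷4 = 6 each, +1 to first 1
Round 2: Ashgrove=25 Dunmere=16 Hollowpine=23 Juniper=9 → close Ashgrove (overflow 20)
  25÷3 = 8 each, +1 to first 1
Round 3: Dunmere=25 Hollowpine=31 Juniper=17 → close Hollowpine (overflow 21)
  31÷2 = 15 each, +1 to first 1
Round 4: Dunmere=41 Juniper=32 → close Dunmere (overflow 35)
  41÷1 = 41 each, +1 to first 0

Closure order: Cedarfen, Ashgrove, Hollowpine, Dunmere
Last habitat: Juniper with 73 animals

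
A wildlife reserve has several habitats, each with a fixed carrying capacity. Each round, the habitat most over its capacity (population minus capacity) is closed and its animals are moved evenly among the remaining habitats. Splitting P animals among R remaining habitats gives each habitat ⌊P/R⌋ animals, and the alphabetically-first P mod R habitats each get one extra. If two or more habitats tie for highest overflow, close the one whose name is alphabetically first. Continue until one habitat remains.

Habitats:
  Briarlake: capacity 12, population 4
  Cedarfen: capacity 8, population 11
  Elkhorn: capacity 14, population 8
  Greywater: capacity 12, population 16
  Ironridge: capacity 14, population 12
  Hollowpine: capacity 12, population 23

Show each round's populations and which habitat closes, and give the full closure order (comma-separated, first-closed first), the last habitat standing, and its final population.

Round 1: Briarlake=4 Cedarfen=11 Elkhorn=8 Greywater=16 Hollowpine=23 Ironridge=12 → close Hollowpine (overflow 11)
  23÷5 = 4 each, +1 to first 3
Round 2: Briarlake=9 Cedarfen=16 Elkhorn=13 Greywater=20 Ironridge=16 → close Cedarfen (overflow 8)
  16÷4 = 4 each, +1 to first 0
Round 3: Briarlake=13 Elkhorn=17 Greywater=24 Ironridge=20 → close Greywater (overflow 12)
  24÷3 = 8 each, +1 to first 0
Round 4: Briarlake=21 Elkhorn=25 Ironridge=28 → close Ironridge (overflow 14)
  28÷2 = 14 each, +1 to first 0
Round 5: Briarlake=35 Elkhorn=39 → close Elkhorn (overflow 25)
  39÷1 = 39 each, +1 to first 0

Closure order: Hollowpine, Cedarfen, Greywater, Ironridge, Elkhorn
Last habitat: Briarlake with 74 animals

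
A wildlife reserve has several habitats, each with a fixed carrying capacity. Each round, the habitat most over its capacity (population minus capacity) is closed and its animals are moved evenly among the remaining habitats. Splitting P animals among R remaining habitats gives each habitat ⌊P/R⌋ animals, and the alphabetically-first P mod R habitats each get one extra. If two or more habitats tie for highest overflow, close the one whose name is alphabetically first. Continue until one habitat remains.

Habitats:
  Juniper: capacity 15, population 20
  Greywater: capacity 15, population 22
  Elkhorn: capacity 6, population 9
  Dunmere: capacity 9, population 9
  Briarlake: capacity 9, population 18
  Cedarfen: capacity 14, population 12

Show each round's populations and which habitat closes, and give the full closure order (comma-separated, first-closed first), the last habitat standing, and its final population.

Round 1: Briarlake=18 Cedarfen=12 Dunmere=9 Elkhorn=9 Greywater=22 Juniper=20 → close Briarlake (overflow 9)
  18÷5 = 3 each, +1 to first 3
Round 2: Cedarfen=16 Dunmere=13 Elkhorn=13 Greywater=25 Juniper=23 → close Greywater (overflow 10)
  25÷4 = 6 each, +1 to first 1
Round 3: Cedarfen=23 Dunmere=19 Elkhorn=19 Juniper=29 → close Juniper (overflow 14)
  29÷3 = 9 each, +1 to first 2
Round 4: Cedarfen=33 Dunmere=29 Elkhorn=28 → close Elkhorn (overflow 22)
  28÷2 = 14 each, +1 to first 0
Round 5: Cedarfen=47 Dunmere=43 → close Dunmere (overflow 34)
  43÷1 = 43 each, +1 to first 0

Closure order: Briarlake, Greywater, Juniper, Elkhorn, Dunmere
Last habitat: Cedarfen with 90 animals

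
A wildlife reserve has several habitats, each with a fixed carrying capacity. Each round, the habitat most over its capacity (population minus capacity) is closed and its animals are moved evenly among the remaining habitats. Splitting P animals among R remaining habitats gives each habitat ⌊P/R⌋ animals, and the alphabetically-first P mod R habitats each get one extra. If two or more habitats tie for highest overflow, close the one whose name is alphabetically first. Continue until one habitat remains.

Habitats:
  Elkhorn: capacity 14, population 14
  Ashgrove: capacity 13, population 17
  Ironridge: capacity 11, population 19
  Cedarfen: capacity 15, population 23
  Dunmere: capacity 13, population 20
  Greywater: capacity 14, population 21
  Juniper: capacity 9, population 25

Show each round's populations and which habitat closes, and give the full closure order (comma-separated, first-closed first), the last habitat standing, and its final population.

Closure order: Juniper, Cedarfen, Dunmere, Ironridge, Ashgrove, Greywater
Last habitat: Elkhorn with 139 animals

Round 1: Ashgrove=17 Cedarfen=23 Dunmere=20 Elkhorn=14 Greywater=21 Ironridge=19 Juniper=25 → close Juniper (overflow 16)
  25÷6 = 4 each, +1 to first 1
Round 2: Ashgrove=22 Cedarfen=27 Dunmere=24 Elkhorn=18 Greywater=25 Ironridge=23 → close Cedarfen (overflow 12)
  27÷5 = 5 each, +1 to first 2
Round 3: Ashgrove=28 Dunmere=30 Elkhorn=23 Greywater=30 Ironridge=28 → close Dunmere (overflow 17)
  30÷4 = 7 each, +1 to first 2
Round 4: Ashgrove=36 Elkhorn=31 Greywater=37 Ironridge=35 → close Ironridge (overflow 24)
  35÷3 = 11 each, +1 to first 2
Round 5: Ashgrove=48 Elkhorn=43 Greywater=48 → close Ashgrove (overflow 35)
  48÷2 = 24 each, +1 to first 0
Round 6: Elkhorn=67 Greywater=72 → close Greywater (overflow 58)
  72÷1 = 72 each, +1 to first 0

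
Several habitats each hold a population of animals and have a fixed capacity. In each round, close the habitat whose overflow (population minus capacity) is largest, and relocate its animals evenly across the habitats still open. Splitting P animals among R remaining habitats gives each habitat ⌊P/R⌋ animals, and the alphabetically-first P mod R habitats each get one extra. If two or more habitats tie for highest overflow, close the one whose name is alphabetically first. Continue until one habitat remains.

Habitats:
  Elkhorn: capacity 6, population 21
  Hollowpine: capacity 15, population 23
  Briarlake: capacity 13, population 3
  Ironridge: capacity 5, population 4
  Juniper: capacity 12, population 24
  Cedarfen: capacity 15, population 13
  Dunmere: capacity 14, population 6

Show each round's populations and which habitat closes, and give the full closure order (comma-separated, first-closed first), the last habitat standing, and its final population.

Closure order: Elkhorn, Juniper, Hollowpine, Cedarfen, Ironridge, Briarlake
Last habitat: Dunmere with 94 animals

Round 1: Briarlake=3 Cedarfen=13 Dunmere=6 Elkhorn=21 Hollowpine=23 Ironridge=4 Juniper=24 → close Elkhorn (overflow 15)
  21÷6 = 3 each, +1 to first 3
Round 2: Briarlake=7 Cedarfen=17 Dunmere=10 Hollowpine=26 Ironridge=7 Juniper=27 → close Juniper (overflow 15)
  27÷5 = 5 each, +1 to first 2
Round 3: Briarlake=13 Cedarfen=23 Dunmere=15 Hollowpine=31 Ironridge=12 → close Hollowpine (overflow 16)
  31÷4 = 7 each, +1 to first 3
Round 4: Briarlake=21 Cedarfen=31 Dunmere=23 Ironridge=19 → close Cedarfen (overflow 16)
  31÷3 = 10 each, +1 to first 1
Round 5: Briarlake=32 Dunmere=33 Ironridge=29 → close Ironridge (overflow 24)
  29÷2 = 14 each, +1 to first 1
Round 6: Briarlake=47 Dunmere=47 → close Briarlake (overflow 34)
  47÷1 = 47 each, +1 to first 0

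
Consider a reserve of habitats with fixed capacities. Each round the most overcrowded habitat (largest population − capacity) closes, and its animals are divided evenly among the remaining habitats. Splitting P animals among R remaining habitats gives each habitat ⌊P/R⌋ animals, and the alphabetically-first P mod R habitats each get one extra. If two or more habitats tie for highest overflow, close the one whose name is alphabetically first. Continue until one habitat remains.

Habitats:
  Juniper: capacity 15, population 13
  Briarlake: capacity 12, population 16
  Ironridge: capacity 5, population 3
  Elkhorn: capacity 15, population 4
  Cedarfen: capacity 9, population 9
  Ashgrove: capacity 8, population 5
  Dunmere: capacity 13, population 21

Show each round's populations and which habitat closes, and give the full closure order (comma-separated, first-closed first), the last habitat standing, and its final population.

Closure order: Dunmere, Briarlake, Cedarfen, Ashgrove, Ironridge, Juniper
Last habitat: Elkhorn with 71 animals

Round 1: Ashgrove=5 Briarlake=16 Cedarfen=9 Dunmere=21 Elkhorn=4 Ironridge=3 Juniper=13 → close Dunmere (overflow 8)
  21÷6 = 3 each, +1 to first 3
Round 2: Ashgrove=9 Briarlake=20 Cedarfen=13 Elkhorn=7 Ironridge=6 Juniper=16 → close Briarlake (overflow 8)
  20÷5 = 4 each, +1 to first 0
Round 3: Ashgrove=13 Cedarfen=17 Elkhorn=11 Ironridge=10 Juniper=20 → close Cedarfen (overflow 8)
  17÷4 = 4 each, +1 to first 1
Round 4: Ashgrove=18 Elkhorn=15 Ironridge=14 Juniper=24 → close Ashgrove (overflow 10)
  18÷3 = 6 each, +1 to first 0
Round 5: Elkhorn=21 Ironridge=20 Juniper=30 → close Ironridge (overflow 15)
  20÷2 = 10 each, +1 to first 0
Round 6: Elkhorn=31 Juniper=40 → close Juniper (overflow 25)
  40÷1 = 40 each, +1 to first 0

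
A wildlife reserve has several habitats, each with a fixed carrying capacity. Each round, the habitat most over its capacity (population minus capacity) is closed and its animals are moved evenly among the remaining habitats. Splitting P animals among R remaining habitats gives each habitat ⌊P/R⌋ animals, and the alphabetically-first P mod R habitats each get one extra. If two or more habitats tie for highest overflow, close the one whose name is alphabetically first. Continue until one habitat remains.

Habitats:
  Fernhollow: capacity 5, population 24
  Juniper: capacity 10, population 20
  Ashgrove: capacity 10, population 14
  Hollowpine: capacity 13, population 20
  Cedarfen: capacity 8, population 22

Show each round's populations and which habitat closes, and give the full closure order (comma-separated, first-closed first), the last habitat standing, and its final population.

Closure order: Fernhollow, Cedarfen, Juniper, Hollowpine
Last habitat: Ashgrove with 100 animals

Round 1: Ashgrove=14 Cedarfen=22 Fernhollow=24 Hollowpine=20 Juniper=20 → close Fernhollow (overflow 19)
  24÷4 = 6 each, +1 to first 0
Round 2: Ashgrove=20 Cedarfen=28 Hollowpine=26 Juniper=26 → close Cedarfen (overflow 20)
  28÷3 = 9 each, +1 to first 1
Round 3: Ashgrove=30 Hollowpine=35 Juniper=35 → close Juniper (overflow 25)
  35÷2 = 17 each, +1 to first 1
Round 4: Ashgrove=48 Hollowpine=52 → close Hollowpine (overflow 39)
  52÷1 = 52 each, +1 to first 0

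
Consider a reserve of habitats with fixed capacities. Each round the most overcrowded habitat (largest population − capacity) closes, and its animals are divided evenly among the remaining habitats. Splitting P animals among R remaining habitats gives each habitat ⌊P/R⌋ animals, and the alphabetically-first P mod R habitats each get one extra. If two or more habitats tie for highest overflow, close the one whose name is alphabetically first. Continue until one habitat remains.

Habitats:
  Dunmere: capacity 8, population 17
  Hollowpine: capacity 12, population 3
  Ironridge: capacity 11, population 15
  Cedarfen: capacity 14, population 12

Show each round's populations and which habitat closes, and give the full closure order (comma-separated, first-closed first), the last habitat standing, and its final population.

Round 1: Cedarfen=12 Dunmere=17 Hollowpine=3 Ironridge=15 → close Dunmere (overflow 9)
  17÷3 = 5 each, +1 to first 2
Round 2: Cedarfen=18 Hollowpine=9 Ironridge=20 → close Ironridge (overflow 9)
  20÷2 = 10 each, +1 to first 0
Round 3: Cedarfen=28 Hollowpine=19 → close Cedarfen (overflow 14)
  28÷1 = 28 each, +1 to first 0

Closure order: Dunmere, Ironridge, Cedarfen
Last habitat: Hollowpine with 47 animals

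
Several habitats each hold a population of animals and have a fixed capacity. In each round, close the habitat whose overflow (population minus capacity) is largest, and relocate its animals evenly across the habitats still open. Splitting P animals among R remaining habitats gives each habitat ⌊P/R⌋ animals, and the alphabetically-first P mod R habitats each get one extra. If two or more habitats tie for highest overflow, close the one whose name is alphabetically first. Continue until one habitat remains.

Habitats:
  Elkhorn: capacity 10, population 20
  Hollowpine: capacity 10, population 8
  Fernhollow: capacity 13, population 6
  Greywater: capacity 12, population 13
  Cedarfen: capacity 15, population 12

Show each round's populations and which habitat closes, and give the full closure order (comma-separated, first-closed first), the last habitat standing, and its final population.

Closure order: Elkhorn, Greywater, Hollowpine, Cedarfen
Last habitat: Fernhollow with 59 animals

Round 1: Cedarfen=12 Elkhorn=20 Fernhollow=6 Greywater=13 Hollowpine=8 → close Elkhorn (overflow 10)
  20÷4 = 5 each, +1 to first 0
Round 2: Cedarfen=17 Fernhollow=11 Greywater=18 Hollowpine=13 → close Greywater (overflow 6)
  18÷3 = 6 each, +1 to first 0
Round 3: Cedarfen=23 Fernhollow=17 Hollowpine=19 → close Hollowpine (overflow 9)
  19÷2 = 9 each, +1 to first 1
Round 4: Cedarfen=33 Fernhollow=26 → close Cedarfen (overflow 18)
  33÷1 = 33 each, +1 to first 0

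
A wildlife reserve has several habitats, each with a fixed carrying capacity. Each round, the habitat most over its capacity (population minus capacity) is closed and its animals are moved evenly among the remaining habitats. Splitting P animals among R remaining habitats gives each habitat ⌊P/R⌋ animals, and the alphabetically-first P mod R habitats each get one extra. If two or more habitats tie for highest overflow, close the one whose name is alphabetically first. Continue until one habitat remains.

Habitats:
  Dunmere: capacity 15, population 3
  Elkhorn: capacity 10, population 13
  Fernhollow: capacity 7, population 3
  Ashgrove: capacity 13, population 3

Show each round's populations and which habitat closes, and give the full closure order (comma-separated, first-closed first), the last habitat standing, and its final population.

Closure order: Elkhorn, Fernhollow, Ashgrove
Last habitat: Dunmere with 22 animals

Round 1: Ashgrove=3 Dunmere=3 Elkhorn=13 Fernhollow=3 → close Elkhorn (overflow 3)
  13÷3 = 4 each, +1 to first 1
Round 2: Ashgrove=8 Dunmere=7 Fernhollow=7 → close Fernhollow (overflow 0)
  7÷2 = 3 each, +1 to first 1
Round 3: Ashgrove=12 Dunmere=10 → close Ashgrove (overflow -1)
  12÷1 = 12 each, +1 to first 0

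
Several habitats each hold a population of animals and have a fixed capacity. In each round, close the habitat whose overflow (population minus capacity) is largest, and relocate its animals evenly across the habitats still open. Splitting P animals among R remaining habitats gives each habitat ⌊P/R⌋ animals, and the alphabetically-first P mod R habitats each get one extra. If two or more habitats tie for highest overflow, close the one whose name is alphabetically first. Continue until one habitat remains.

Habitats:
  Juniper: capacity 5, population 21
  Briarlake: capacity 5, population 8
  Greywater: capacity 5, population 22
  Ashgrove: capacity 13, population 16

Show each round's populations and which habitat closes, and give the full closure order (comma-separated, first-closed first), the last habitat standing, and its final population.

Round 1: Ashgrove=16 Briarlake=8 Greywater=22 Juniper=21 → close Greywater (overflow 17)
  22÷3 = 7 each, +1 to first 1
Round 2: Ashgrove=24 Briarlake=15 Juniper=28 → close Juniper (overflow 23)
  28÷2 = 14 each, +1 to first 0
Round 3: Ashgrove=38 Briarlake=29 → close Ashgrove (overflow 25)
  38÷1 = 38 each, +1 to first 0

Closure order: Greywater, Juniper, Ashgrove
Last habitat: Briarlake with 67 animals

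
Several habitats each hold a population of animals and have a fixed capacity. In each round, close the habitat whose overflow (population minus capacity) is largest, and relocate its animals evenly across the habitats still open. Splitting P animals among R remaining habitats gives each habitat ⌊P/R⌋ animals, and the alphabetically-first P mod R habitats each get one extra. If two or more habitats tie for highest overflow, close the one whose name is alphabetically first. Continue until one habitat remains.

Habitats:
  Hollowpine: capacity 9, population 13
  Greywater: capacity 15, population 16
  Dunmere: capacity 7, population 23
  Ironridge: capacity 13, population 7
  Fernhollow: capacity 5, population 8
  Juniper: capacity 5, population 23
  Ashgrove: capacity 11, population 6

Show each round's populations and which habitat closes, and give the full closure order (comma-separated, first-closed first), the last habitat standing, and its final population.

Round 1: Ashgrove=6 Dunmere=23 Fernhollow=8 Greywater=16 Hollowpine=13 Ironridge=7 Juniper=23 → close Juniper (overflow 18)
  23÷6 = 3 each, +1 to first 5
Round 2: Ashgrove=10 Dunmere=27 Fernhollow=12 Greywater=20 Hollowpine=17 Ironridge=10 → close Dunmere (overflow 20)
  27÷5 = 5 each, +1 to first 2
Round 3: Ashgrove=16 Fernhollow=18 Greywater=25 Hollowpine=22 Ironridge=15 → close Fernhollow (overflow 13)
  18÷4 = 4 each, +1 to first 2
Round 4: Ashgrove=21 Greywater=30 Hollowpine=26 Ironridge=19 → close Hollowpine (overflow 17)
  26÷3 = 8 each, +1 to first 2
Round 5: Ashgrove=30 Greywater=39 Ironridge=27 → close Greywater (overflow 24)
  39÷2 = 19 each, +1 to first 1
Round 6: Ashgrove=50 Ironridge=46 → close Ashgrove (overflow 39)
  50÷1 = 50 each, +1 to first 0

Closure order: Juniper, Dunmere, Fernhollow, Hollowpine, Greywater, Ashgrove
Last habitat: Ironridge with 96 animals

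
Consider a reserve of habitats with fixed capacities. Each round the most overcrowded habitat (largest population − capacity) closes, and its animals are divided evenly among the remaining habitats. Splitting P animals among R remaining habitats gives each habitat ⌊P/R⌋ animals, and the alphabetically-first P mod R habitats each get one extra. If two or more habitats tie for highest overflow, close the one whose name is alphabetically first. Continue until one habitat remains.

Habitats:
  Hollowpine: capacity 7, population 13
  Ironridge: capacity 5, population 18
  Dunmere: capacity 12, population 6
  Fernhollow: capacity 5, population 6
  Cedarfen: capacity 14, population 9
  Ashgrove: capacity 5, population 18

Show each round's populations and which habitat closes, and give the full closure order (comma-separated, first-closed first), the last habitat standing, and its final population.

Closure order: Ashgrove, Ironridge, Hollowpine, Fernhollow, Cedarfen
Last habitat: Dunmere with 70 animals

Round 1: Ashgrove=18 Cedarfen=9 Dunmere=6 Fernhollow=6 Hollowpine=13 Ironridge=18 → close Ashgrove (overflow 13)
  18÷5 = 3 each, +1 to first 3
Round 2: Cedarfen=13 Dunmere=10 Fernhollow=10 Hollowpine=16 Ironridge=21 → close Ironridge (overflow 16)
  21÷4 = 5 each, +1 to first 1
Round 3: Cedarfen=19 Dunmere=15 Fernhollow=15 Hollowpine=21 → close Hollowpine (overflow 14)
  21÷3 = 7 each, +1 to first 0
Round 4: Cedarfen=26 Dunmere=22 Fernhollow=22 → close Fernhollow (overflow 17)
  22÷2 = 11 each, +1 to first 0
Round 5: Cedarfen=37 Dunmere=33 → close Cedarfen (overflow 23)
  37÷1 = 37 each, +1 to first 0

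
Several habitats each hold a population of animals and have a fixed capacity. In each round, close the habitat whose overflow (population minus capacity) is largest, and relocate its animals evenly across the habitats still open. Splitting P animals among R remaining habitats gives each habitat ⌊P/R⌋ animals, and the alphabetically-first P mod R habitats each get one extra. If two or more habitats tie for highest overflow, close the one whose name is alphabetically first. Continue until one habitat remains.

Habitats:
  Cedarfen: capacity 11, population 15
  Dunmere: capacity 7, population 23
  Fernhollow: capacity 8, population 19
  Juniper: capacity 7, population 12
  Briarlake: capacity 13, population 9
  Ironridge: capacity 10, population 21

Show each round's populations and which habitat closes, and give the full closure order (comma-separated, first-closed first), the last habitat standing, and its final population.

Closure order: Dunmere, Fernhollow, Ironridge, Cedarfen, Juniper
Last habitat: Briarlake with 99 animals

Round 1: Briarlake=9 Cedarfen=15 Dunmere=23 Fernhollow=19 Ironridge=21 Juniper=12 → close Dunmere (overflow 16)
  23÷5 = 4 each, +1 to first 3
Round 2: Briarlake=14 Cedarfen=20 Fernhollow=24 Ironridge=25 Juniper=16 → close Fernhollow (overflow 16)
  24÷4 = 6 each, +1 to first 0
Round 3: Briarlake=20 Cedarfen=26 Ironridge=31 Juniper=22 → close Ironridge (overflow 21)
  31÷3 = 10 each, +1 to first 1
Round 4: Briarlake=31 Cedarfen=36 Juniper=32 → close Cedarfen (overflow 25)
  36÷2 = 18 each, +1 to first 0
Round 5: Briarlake=49 Juniper=50 → close Juniper (overflow 43)
  50÷1 = 50 each, +1 to first 0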